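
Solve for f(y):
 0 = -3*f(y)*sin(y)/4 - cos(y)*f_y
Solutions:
 f(y) = C1*cos(y)^(3/4)


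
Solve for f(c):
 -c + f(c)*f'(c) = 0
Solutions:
 f(c) = -sqrt(C1 + c^2)
 f(c) = sqrt(C1 + c^2)


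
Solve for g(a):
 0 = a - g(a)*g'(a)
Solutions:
 g(a) = -sqrt(C1 + a^2)
 g(a) = sqrt(C1 + a^2)


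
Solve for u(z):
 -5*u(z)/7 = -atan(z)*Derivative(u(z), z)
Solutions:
 u(z) = C1*exp(5*Integral(1/atan(z), z)/7)


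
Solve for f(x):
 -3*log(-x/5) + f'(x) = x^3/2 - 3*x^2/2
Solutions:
 f(x) = C1 + x^4/8 - x^3/2 + 3*x*log(-x) + 3*x*(-log(5) - 1)


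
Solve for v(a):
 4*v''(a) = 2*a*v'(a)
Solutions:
 v(a) = C1 + C2*erfi(a/2)


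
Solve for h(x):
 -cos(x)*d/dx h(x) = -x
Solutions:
 h(x) = C1 + Integral(x/cos(x), x)


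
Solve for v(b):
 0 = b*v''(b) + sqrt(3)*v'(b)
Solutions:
 v(b) = C1 + C2*b^(1 - sqrt(3))


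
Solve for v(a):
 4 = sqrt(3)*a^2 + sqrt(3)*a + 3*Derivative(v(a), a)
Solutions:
 v(a) = C1 - sqrt(3)*a^3/9 - sqrt(3)*a^2/6 + 4*a/3


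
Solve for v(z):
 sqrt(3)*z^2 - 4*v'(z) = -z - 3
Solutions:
 v(z) = C1 + sqrt(3)*z^3/12 + z^2/8 + 3*z/4


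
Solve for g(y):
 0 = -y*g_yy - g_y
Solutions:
 g(y) = C1 + C2*log(y)


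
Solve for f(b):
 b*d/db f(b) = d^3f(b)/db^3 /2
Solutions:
 f(b) = C1 + Integral(C2*airyai(2^(1/3)*b) + C3*airybi(2^(1/3)*b), b)


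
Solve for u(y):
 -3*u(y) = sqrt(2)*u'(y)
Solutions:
 u(y) = C1*exp(-3*sqrt(2)*y/2)


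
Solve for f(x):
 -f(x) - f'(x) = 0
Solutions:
 f(x) = C1*exp(-x)


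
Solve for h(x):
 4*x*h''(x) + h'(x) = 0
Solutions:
 h(x) = C1 + C2*x^(3/4)


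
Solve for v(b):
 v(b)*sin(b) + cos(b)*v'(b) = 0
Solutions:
 v(b) = C1*cos(b)


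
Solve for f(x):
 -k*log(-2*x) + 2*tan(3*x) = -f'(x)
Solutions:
 f(x) = C1 + k*x*(log(-x) - 1) + k*x*log(2) + 2*log(cos(3*x))/3


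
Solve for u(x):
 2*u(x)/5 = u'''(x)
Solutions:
 u(x) = C3*exp(2^(1/3)*5^(2/3)*x/5) + (C1*sin(2^(1/3)*sqrt(3)*5^(2/3)*x/10) + C2*cos(2^(1/3)*sqrt(3)*5^(2/3)*x/10))*exp(-2^(1/3)*5^(2/3)*x/10)


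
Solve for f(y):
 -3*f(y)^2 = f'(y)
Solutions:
 f(y) = 1/(C1 + 3*y)


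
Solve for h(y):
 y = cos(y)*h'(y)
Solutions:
 h(y) = C1 + Integral(y/cos(y), y)


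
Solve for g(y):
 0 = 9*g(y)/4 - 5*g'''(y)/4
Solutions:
 g(y) = C3*exp(15^(2/3)*y/5) + (C1*sin(3*3^(1/6)*5^(2/3)*y/10) + C2*cos(3*3^(1/6)*5^(2/3)*y/10))*exp(-15^(2/3)*y/10)


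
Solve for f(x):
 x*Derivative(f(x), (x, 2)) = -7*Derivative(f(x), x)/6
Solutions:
 f(x) = C1 + C2/x^(1/6)


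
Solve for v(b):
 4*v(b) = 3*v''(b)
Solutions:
 v(b) = C1*exp(-2*sqrt(3)*b/3) + C2*exp(2*sqrt(3)*b/3)


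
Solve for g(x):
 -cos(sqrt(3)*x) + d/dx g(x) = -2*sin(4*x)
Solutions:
 g(x) = C1 + sqrt(3)*sin(sqrt(3)*x)/3 + cos(4*x)/2


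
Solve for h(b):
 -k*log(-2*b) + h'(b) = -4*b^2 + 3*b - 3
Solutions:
 h(b) = C1 - 4*b^3/3 + 3*b^2/2 + b*k*log(-b) + b*(-k + k*log(2) - 3)


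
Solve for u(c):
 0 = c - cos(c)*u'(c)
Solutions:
 u(c) = C1 + Integral(c/cos(c), c)


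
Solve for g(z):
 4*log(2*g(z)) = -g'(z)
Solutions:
 Integral(1/(log(_y) + log(2)), (_y, g(z)))/4 = C1 - z


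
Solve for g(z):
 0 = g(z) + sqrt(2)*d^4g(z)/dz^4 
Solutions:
 g(z) = (C1*sin(2^(3/8)*z/2) + C2*cos(2^(3/8)*z/2))*exp(-2^(3/8)*z/2) + (C3*sin(2^(3/8)*z/2) + C4*cos(2^(3/8)*z/2))*exp(2^(3/8)*z/2)


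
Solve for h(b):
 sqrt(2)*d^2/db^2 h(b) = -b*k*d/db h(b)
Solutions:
 h(b) = Piecewise((-2^(3/4)*sqrt(pi)*C1*erf(2^(1/4)*b*sqrt(k)/2)/(2*sqrt(k)) - C2, (k > 0) | (k < 0)), (-C1*b - C2, True))


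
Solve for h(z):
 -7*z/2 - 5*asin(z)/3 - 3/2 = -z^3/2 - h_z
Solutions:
 h(z) = C1 - z^4/8 + 7*z^2/4 + 5*z*asin(z)/3 + 3*z/2 + 5*sqrt(1 - z^2)/3


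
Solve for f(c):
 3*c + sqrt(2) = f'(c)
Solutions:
 f(c) = C1 + 3*c^2/2 + sqrt(2)*c


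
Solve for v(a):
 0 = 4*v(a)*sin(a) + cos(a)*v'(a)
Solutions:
 v(a) = C1*cos(a)^4


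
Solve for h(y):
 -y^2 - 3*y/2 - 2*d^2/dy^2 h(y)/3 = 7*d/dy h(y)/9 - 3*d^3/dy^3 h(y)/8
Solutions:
 h(y) = C1 + C2*exp(2*y*(4 - sqrt(58))/9) + C3*exp(2*y*(4 + sqrt(58))/9) - 3*y^3/7 + 27*y^2/196 - 2025*y/1372


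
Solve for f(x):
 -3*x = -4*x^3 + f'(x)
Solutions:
 f(x) = C1 + x^4 - 3*x^2/2


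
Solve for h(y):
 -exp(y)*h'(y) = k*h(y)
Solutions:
 h(y) = C1*exp(k*exp(-y))


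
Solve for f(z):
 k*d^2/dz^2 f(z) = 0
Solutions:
 f(z) = C1 + C2*z


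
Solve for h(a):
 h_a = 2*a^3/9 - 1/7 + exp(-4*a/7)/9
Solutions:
 h(a) = C1 + a^4/18 - a/7 - 7*exp(-4*a/7)/36


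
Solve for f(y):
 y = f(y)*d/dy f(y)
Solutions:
 f(y) = -sqrt(C1 + y^2)
 f(y) = sqrt(C1 + y^2)


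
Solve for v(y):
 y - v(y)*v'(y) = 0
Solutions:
 v(y) = -sqrt(C1 + y^2)
 v(y) = sqrt(C1 + y^2)


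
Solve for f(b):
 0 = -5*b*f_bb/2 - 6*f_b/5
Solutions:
 f(b) = C1 + C2*b^(13/25)


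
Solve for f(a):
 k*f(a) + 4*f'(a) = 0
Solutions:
 f(a) = C1*exp(-a*k/4)


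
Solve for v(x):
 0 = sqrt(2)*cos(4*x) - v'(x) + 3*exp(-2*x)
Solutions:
 v(x) = C1 + sqrt(2)*sin(4*x)/4 - 3*exp(-2*x)/2


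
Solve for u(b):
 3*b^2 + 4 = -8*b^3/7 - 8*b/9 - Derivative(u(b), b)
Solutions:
 u(b) = C1 - 2*b^4/7 - b^3 - 4*b^2/9 - 4*b


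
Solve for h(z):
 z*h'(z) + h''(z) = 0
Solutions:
 h(z) = C1 + C2*erf(sqrt(2)*z/2)


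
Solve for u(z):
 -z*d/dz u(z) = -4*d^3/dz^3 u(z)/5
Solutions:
 u(z) = C1 + Integral(C2*airyai(10^(1/3)*z/2) + C3*airybi(10^(1/3)*z/2), z)


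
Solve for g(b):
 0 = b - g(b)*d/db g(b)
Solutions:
 g(b) = -sqrt(C1 + b^2)
 g(b) = sqrt(C1 + b^2)


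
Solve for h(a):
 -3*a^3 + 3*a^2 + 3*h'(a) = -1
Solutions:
 h(a) = C1 + a^4/4 - a^3/3 - a/3


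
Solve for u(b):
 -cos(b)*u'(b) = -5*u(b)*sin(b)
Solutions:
 u(b) = C1/cos(b)^5


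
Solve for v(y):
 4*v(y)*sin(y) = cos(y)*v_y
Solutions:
 v(y) = C1/cos(y)^4


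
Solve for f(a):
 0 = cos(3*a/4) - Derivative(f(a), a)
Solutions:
 f(a) = C1 + 4*sin(3*a/4)/3


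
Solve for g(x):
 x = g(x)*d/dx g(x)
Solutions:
 g(x) = -sqrt(C1 + x^2)
 g(x) = sqrt(C1 + x^2)


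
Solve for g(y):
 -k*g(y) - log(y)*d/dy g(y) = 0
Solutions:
 g(y) = C1*exp(-k*li(y))


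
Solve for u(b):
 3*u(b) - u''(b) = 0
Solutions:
 u(b) = C1*exp(-sqrt(3)*b) + C2*exp(sqrt(3)*b)


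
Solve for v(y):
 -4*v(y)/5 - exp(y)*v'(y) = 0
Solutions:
 v(y) = C1*exp(4*exp(-y)/5)


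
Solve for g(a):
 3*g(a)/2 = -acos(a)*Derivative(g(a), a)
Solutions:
 g(a) = C1*exp(-3*Integral(1/acos(a), a)/2)


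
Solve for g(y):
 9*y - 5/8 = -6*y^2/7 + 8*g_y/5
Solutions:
 g(y) = C1 + 5*y^3/28 + 45*y^2/16 - 25*y/64


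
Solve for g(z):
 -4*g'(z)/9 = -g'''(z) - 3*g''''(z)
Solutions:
 g(z) = C1 + C2*exp(-z*((6*sqrt(78) + 53)^(-1/3) + 2 + (6*sqrt(78) + 53)^(1/3))/18)*sin(sqrt(3)*z*(-(6*sqrt(78) + 53)^(1/3) + (6*sqrt(78) + 53)^(-1/3))/18) + C3*exp(-z*((6*sqrt(78) + 53)^(-1/3) + 2 + (6*sqrt(78) + 53)^(1/3))/18)*cos(sqrt(3)*z*(-(6*sqrt(78) + 53)^(1/3) + (6*sqrt(78) + 53)^(-1/3))/18) + C4*exp(z*(-1 + (6*sqrt(78) + 53)^(-1/3) + (6*sqrt(78) + 53)^(1/3))/9)


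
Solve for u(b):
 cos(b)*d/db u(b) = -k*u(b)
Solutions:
 u(b) = C1*exp(k*(log(sin(b) - 1) - log(sin(b) + 1))/2)


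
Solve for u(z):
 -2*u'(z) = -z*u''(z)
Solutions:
 u(z) = C1 + C2*z^3


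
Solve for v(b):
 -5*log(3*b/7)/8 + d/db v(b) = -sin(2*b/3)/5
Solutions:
 v(b) = C1 + 5*b*log(b)/8 - 5*b*log(7)/8 - 5*b/8 + 5*b*log(3)/8 + 3*cos(2*b/3)/10


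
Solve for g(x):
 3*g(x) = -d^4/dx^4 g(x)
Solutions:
 g(x) = (C1*sin(sqrt(2)*3^(1/4)*x/2) + C2*cos(sqrt(2)*3^(1/4)*x/2))*exp(-sqrt(2)*3^(1/4)*x/2) + (C3*sin(sqrt(2)*3^(1/4)*x/2) + C4*cos(sqrt(2)*3^(1/4)*x/2))*exp(sqrt(2)*3^(1/4)*x/2)


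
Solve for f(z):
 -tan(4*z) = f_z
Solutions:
 f(z) = C1 + log(cos(4*z))/4


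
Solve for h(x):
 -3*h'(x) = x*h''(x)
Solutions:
 h(x) = C1 + C2/x^2


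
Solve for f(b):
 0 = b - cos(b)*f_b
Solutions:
 f(b) = C1 + Integral(b/cos(b), b)


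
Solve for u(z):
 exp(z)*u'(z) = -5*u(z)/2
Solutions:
 u(z) = C1*exp(5*exp(-z)/2)


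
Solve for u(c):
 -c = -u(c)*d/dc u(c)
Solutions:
 u(c) = -sqrt(C1 + c^2)
 u(c) = sqrt(C1 + c^2)


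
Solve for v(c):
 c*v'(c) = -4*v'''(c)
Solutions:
 v(c) = C1 + Integral(C2*airyai(-2^(1/3)*c/2) + C3*airybi(-2^(1/3)*c/2), c)


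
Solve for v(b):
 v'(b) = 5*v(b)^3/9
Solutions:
 v(b) = -3*sqrt(2)*sqrt(-1/(C1 + 5*b))/2
 v(b) = 3*sqrt(2)*sqrt(-1/(C1 + 5*b))/2


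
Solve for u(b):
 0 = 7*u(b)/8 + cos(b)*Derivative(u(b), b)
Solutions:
 u(b) = C1*(sin(b) - 1)^(7/16)/(sin(b) + 1)^(7/16)


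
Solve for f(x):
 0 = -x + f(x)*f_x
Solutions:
 f(x) = -sqrt(C1 + x^2)
 f(x) = sqrt(C1 + x^2)


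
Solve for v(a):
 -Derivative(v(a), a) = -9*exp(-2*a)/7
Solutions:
 v(a) = C1 - 9*exp(-2*a)/14


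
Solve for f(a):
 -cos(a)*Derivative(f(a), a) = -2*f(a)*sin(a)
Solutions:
 f(a) = C1/cos(a)^2


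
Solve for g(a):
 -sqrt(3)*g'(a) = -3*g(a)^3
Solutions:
 g(a) = -sqrt(2)*sqrt(-1/(C1 + sqrt(3)*a))/2
 g(a) = sqrt(2)*sqrt(-1/(C1 + sqrt(3)*a))/2


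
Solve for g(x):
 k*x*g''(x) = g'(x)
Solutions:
 g(x) = C1 + x^(((re(k) + 1)*re(k) + im(k)^2)/(re(k)^2 + im(k)^2))*(C2*sin(log(x)*Abs(im(k))/(re(k)^2 + im(k)^2)) + C3*cos(log(x)*im(k)/(re(k)^2 + im(k)^2)))


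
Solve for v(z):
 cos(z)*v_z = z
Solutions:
 v(z) = C1 + Integral(z/cos(z), z)


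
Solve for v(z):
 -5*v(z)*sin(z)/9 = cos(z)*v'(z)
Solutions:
 v(z) = C1*cos(z)^(5/9)


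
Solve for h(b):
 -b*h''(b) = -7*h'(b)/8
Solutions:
 h(b) = C1 + C2*b^(15/8)


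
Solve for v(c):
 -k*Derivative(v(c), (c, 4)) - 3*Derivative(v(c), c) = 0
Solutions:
 v(c) = C1 + C2*exp(3^(1/3)*c*(-1/k)^(1/3)) + C3*exp(c*(-1/k)^(1/3)*(-3^(1/3) + 3^(5/6)*I)/2) + C4*exp(-c*(-1/k)^(1/3)*(3^(1/3) + 3^(5/6)*I)/2)


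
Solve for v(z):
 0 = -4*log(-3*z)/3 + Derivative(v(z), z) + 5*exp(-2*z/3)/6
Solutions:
 v(z) = C1 + 4*z*log(-z)/3 + 4*z*(-1 + log(3))/3 + 5*exp(-2*z/3)/4


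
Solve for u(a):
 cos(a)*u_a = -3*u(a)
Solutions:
 u(a) = C1*(sin(a) - 1)^(3/2)/(sin(a) + 1)^(3/2)


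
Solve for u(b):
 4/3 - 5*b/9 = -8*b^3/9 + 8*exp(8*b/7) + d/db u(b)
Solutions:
 u(b) = C1 + 2*b^4/9 - 5*b^2/18 + 4*b/3 - 7*exp(8*b/7)


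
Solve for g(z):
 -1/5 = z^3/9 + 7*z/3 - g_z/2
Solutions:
 g(z) = C1 + z^4/18 + 7*z^2/3 + 2*z/5


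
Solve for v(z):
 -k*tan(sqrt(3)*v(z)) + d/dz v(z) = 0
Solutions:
 v(z) = sqrt(3)*(pi - asin(C1*exp(sqrt(3)*k*z)))/3
 v(z) = sqrt(3)*asin(C1*exp(sqrt(3)*k*z))/3


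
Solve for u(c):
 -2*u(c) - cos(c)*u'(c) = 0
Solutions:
 u(c) = C1*(sin(c) - 1)/(sin(c) + 1)


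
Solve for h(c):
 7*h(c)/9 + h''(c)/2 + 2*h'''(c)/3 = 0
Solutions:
 h(c) = C1*exp(c*(-6 + 3*3^(1/3)/(4*sqrt(826) + 115)^(1/3) + 3^(2/3)*(4*sqrt(826) + 115)^(1/3))/24)*sin(3^(1/6)*c*(-(4*sqrt(826) + 115)^(1/3) + 3^(2/3)/(4*sqrt(826) + 115)^(1/3))/8) + C2*exp(c*(-6 + 3*3^(1/3)/(4*sqrt(826) + 115)^(1/3) + 3^(2/3)*(4*sqrt(826) + 115)^(1/3))/24)*cos(3^(1/6)*c*(-(4*sqrt(826) + 115)^(1/3) + 3^(2/3)/(4*sqrt(826) + 115)^(1/3))/8) + C3*exp(-c*(3*3^(1/3)/(4*sqrt(826) + 115)^(1/3) + 3 + 3^(2/3)*(4*sqrt(826) + 115)^(1/3))/12)


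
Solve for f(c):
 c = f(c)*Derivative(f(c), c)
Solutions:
 f(c) = -sqrt(C1 + c^2)
 f(c) = sqrt(C1 + c^2)


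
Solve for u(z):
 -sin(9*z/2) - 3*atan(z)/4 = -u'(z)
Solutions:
 u(z) = C1 + 3*z*atan(z)/4 - 3*log(z^2 + 1)/8 - 2*cos(9*z/2)/9


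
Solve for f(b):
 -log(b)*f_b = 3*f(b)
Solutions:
 f(b) = C1*exp(-3*li(b))


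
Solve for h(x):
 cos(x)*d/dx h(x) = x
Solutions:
 h(x) = C1 + Integral(x/cos(x), x)


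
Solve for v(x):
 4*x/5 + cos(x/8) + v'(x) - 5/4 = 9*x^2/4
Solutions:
 v(x) = C1 + 3*x^3/4 - 2*x^2/5 + 5*x/4 - 8*sin(x/8)


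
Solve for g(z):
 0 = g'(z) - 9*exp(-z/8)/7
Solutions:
 g(z) = C1 - 72*exp(-z/8)/7


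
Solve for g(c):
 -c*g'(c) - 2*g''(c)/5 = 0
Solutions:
 g(c) = C1 + C2*erf(sqrt(5)*c/2)


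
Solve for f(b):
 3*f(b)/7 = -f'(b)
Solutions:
 f(b) = C1*exp(-3*b/7)


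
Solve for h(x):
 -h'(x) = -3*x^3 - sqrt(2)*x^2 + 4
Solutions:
 h(x) = C1 + 3*x^4/4 + sqrt(2)*x^3/3 - 4*x


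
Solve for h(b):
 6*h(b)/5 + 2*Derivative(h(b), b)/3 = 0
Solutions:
 h(b) = C1*exp(-9*b/5)


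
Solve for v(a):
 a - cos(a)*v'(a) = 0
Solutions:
 v(a) = C1 + Integral(a/cos(a), a)


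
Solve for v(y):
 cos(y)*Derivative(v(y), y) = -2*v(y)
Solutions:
 v(y) = C1*(sin(y) - 1)/(sin(y) + 1)


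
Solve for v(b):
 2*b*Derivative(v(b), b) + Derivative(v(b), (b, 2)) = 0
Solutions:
 v(b) = C1 + C2*erf(b)


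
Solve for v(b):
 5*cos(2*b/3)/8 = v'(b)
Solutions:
 v(b) = C1 + 15*sin(2*b/3)/16


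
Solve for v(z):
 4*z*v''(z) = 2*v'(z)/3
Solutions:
 v(z) = C1 + C2*z^(7/6)


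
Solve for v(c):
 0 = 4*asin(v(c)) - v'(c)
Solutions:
 Integral(1/asin(_y), (_y, v(c))) = C1 + 4*c


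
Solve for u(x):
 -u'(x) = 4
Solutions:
 u(x) = C1 - 4*x


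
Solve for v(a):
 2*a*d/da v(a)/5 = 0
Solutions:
 v(a) = C1


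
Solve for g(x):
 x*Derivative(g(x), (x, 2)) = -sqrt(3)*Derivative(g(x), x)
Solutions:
 g(x) = C1 + C2*x^(1 - sqrt(3))


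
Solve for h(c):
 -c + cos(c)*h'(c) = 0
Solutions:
 h(c) = C1 + Integral(c/cos(c), c)


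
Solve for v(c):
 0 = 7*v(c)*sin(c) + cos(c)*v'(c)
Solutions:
 v(c) = C1*cos(c)^7


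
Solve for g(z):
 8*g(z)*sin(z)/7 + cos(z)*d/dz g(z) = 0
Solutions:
 g(z) = C1*cos(z)^(8/7)


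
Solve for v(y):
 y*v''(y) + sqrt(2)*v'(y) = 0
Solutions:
 v(y) = C1 + C2*y^(1 - sqrt(2))


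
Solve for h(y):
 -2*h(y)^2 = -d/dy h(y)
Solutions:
 h(y) = -1/(C1 + 2*y)


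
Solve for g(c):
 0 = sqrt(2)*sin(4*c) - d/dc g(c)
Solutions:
 g(c) = C1 - sqrt(2)*cos(4*c)/4


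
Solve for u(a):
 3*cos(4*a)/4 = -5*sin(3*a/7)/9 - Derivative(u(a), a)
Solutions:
 u(a) = C1 - 3*sin(4*a)/16 + 35*cos(3*a/7)/27


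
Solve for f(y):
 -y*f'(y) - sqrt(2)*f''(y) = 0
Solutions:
 f(y) = C1 + C2*erf(2^(1/4)*y/2)


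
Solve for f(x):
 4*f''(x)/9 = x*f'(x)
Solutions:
 f(x) = C1 + C2*erfi(3*sqrt(2)*x/4)


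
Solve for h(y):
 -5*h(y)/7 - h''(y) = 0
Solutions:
 h(y) = C1*sin(sqrt(35)*y/7) + C2*cos(sqrt(35)*y/7)


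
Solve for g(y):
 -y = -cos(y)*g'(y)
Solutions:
 g(y) = C1 + Integral(y/cos(y), y)


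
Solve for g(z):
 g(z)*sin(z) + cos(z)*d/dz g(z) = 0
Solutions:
 g(z) = C1*cos(z)


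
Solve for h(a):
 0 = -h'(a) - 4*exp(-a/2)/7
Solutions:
 h(a) = C1 + 8*exp(-a/2)/7


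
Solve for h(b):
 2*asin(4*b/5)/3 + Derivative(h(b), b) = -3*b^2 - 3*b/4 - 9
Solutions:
 h(b) = C1 - b^3 - 3*b^2/8 - 2*b*asin(4*b/5)/3 - 9*b - sqrt(25 - 16*b^2)/6


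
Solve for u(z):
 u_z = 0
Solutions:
 u(z) = C1


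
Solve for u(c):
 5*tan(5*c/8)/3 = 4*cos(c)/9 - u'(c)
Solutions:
 u(c) = C1 + 8*log(cos(5*c/8))/3 + 4*sin(c)/9


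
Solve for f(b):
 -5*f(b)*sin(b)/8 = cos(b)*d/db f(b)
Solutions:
 f(b) = C1*cos(b)^(5/8)


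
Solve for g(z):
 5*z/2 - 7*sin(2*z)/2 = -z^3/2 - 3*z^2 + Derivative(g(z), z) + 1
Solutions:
 g(z) = C1 + z^4/8 + z^3 + 5*z^2/4 - z + 7*cos(2*z)/4


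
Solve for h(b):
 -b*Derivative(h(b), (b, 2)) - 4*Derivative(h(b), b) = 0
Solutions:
 h(b) = C1 + C2/b^3


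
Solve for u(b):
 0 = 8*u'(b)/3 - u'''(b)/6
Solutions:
 u(b) = C1 + C2*exp(-4*b) + C3*exp(4*b)


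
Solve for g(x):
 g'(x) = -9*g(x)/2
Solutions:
 g(x) = C1*exp(-9*x/2)


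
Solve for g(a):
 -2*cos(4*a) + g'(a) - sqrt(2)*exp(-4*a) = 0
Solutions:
 g(a) = C1 + sin(4*a)/2 - sqrt(2)*exp(-4*a)/4


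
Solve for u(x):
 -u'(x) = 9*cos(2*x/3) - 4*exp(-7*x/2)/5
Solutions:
 u(x) = C1 - 27*sin(2*x/3)/2 - 8*exp(-7*x/2)/35


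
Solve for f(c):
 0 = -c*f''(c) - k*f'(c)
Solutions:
 f(c) = C1 + c^(1 - re(k))*(C2*sin(log(c)*Abs(im(k))) + C3*cos(log(c)*im(k)))


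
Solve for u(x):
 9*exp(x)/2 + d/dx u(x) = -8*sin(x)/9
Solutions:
 u(x) = C1 - 9*exp(x)/2 + 8*cos(x)/9


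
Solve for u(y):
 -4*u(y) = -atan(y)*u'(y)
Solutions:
 u(y) = C1*exp(4*Integral(1/atan(y), y))


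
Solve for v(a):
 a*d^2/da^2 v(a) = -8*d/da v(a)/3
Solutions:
 v(a) = C1 + C2/a^(5/3)


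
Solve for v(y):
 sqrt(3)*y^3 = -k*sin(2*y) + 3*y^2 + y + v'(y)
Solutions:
 v(y) = C1 - k*cos(2*y)/2 + sqrt(3)*y^4/4 - y^3 - y^2/2


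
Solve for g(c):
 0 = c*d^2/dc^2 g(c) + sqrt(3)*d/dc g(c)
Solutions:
 g(c) = C1 + C2*c^(1 - sqrt(3))


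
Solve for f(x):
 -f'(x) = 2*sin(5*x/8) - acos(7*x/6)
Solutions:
 f(x) = C1 + x*acos(7*x/6) - sqrt(36 - 49*x^2)/7 + 16*cos(5*x/8)/5


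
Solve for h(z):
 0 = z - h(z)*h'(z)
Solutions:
 h(z) = -sqrt(C1 + z^2)
 h(z) = sqrt(C1 + z^2)


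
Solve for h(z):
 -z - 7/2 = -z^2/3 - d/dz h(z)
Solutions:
 h(z) = C1 - z^3/9 + z^2/2 + 7*z/2


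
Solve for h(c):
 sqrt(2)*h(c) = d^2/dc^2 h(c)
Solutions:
 h(c) = C1*exp(-2^(1/4)*c) + C2*exp(2^(1/4)*c)


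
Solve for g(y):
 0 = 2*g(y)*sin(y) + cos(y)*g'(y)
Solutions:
 g(y) = C1*cos(y)^2


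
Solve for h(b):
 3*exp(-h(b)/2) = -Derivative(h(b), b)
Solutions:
 h(b) = 2*log(C1 - 3*b/2)


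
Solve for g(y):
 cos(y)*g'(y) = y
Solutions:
 g(y) = C1 + Integral(y/cos(y), y)


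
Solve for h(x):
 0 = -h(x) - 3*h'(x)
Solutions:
 h(x) = C1*exp(-x/3)


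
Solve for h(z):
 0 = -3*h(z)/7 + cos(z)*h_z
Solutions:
 h(z) = C1*(sin(z) + 1)^(3/14)/(sin(z) - 1)^(3/14)


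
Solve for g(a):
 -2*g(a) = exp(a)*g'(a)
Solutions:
 g(a) = C1*exp(2*exp(-a))


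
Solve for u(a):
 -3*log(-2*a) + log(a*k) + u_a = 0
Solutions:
 u(a) = C1 + a*(-log(-k) - 2 + 3*log(2)) + 2*a*log(-a)


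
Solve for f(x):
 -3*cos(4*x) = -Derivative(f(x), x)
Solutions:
 f(x) = C1 + 3*sin(4*x)/4


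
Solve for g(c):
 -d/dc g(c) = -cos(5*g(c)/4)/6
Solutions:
 -c/6 - 2*log(sin(5*g(c)/4) - 1)/5 + 2*log(sin(5*g(c)/4) + 1)/5 = C1


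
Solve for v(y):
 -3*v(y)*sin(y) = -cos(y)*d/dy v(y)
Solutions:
 v(y) = C1/cos(y)^3


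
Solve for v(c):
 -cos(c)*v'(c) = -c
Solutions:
 v(c) = C1 + Integral(c/cos(c), c)


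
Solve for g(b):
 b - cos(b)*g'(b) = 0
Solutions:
 g(b) = C1 + Integral(b/cos(b), b)


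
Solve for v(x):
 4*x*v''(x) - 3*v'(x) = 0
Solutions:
 v(x) = C1 + C2*x^(7/4)


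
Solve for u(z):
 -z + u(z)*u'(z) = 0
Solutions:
 u(z) = -sqrt(C1 + z^2)
 u(z) = sqrt(C1 + z^2)


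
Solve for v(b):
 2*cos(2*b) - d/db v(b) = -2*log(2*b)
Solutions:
 v(b) = C1 + 2*b*log(b) - 2*b + 2*b*log(2) + sin(2*b)


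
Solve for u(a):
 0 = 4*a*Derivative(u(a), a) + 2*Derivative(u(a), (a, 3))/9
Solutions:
 u(a) = C1 + Integral(C2*airyai(-18^(1/3)*a) + C3*airybi(-18^(1/3)*a), a)


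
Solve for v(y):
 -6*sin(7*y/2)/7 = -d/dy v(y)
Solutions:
 v(y) = C1 - 12*cos(7*y/2)/49


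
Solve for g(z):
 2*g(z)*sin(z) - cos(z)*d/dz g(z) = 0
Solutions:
 g(z) = C1/cos(z)^2


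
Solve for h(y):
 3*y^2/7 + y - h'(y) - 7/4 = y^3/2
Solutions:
 h(y) = C1 - y^4/8 + y^3/7 + y^2/2 - 7*y/4


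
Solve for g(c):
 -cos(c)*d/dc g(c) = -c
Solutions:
 g(c) = C1 + Integral(c/cos(c), c)


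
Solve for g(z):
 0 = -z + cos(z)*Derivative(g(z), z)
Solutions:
 g(z) = C1 + Integral(z/cos(z), z)


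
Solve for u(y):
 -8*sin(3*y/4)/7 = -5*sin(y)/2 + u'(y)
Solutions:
 u(y) = C1 + 32*cos(3*y/4)/21 - 5*cos(y)/2


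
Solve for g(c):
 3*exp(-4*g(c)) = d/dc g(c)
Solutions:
 g(c) = log(-I*(C1 + 12*c)^(1/4))
 g(c) = log(I*(C1 + 12*c)^(1/4))
 g(c) = log(-(C1 + 12*c)^(1/4))
 g(c) = log(C1 + 12*c)/4


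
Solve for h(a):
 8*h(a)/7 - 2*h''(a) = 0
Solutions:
 h(a) = C1*exp(-2*sqrt(7)*a/7) + C2*exp(2*sqrt(7)*a/7)


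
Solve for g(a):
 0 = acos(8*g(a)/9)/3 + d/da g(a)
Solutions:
 Integral(1/acos(8*_y/9), (_y, g(a))) = C1 - a/3


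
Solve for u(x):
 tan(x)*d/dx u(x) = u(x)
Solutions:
 u(x) = C1*sin(x)


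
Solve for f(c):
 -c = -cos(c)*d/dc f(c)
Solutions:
 f(c) = C1 + Integral(c/cos(c), c)


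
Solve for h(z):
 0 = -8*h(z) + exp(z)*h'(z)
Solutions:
 h(z) = C1*exp(-8*exp(-z))


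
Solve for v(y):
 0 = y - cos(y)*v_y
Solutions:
 v(y) = C1 + Integral(y/cos(y), y)


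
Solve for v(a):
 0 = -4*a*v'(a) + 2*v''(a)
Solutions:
 v(a) = C1 + C2*erfi(a)


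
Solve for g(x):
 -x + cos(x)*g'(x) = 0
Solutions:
 g(x) = C1 + Integral(x/cos(x), x)


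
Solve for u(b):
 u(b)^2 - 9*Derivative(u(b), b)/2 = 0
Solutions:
 u(b) = -9/(C1 + 2*b)


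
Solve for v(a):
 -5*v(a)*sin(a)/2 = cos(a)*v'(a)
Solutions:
 v(a) = C1*cos(a)^(5/2)


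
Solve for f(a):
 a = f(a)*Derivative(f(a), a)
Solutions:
 f(a) = -sqrt(C1 + a^2)
 f(a) = sqrt(C1 + a^2)


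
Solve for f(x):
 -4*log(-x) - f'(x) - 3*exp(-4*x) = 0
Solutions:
 f(x) = C1 - 4*x*log(-x) + 4*x + 3*exp(-4*x)/4


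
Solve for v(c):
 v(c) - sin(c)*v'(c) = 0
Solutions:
 v(c) = C1*sqrt(cos(c) - 1)/sqrt(cos(c) + 1)


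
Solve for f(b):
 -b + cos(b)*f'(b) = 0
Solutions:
 f(b) = C1 + Integral(b/cos(b), b)


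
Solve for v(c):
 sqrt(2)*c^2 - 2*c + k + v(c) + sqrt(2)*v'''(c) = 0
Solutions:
 v(c) = C3*exp(-2^(5/6)*c/2) - sqrt(2)*c^2 + 2*c - k + (C1*sin(2^(5/6)*sqrt(3)*c/4) + C2*cos(2^(5/6)*sqrt(3)*c/4))*exp(2^(5/6)*c/4)


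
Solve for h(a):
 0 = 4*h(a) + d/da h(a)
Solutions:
 h(a) = C1*exp(-4*a)


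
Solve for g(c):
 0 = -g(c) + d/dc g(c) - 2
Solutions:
 g(c) = C1*exp(c) - 2


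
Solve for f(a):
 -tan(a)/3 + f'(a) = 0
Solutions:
 f(a) = C1 - log(cos(a))/3


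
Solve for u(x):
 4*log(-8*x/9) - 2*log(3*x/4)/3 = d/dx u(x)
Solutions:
 u(x) = C1 + 10*x*log(x)/3 + x*(-9*log(3) - 10/3 + log(6)/3 + 13*log(2) + 4*I*pi)


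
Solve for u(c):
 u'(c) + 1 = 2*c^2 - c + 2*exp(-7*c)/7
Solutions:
 u(c) = C1 + 2*c^3/3 - c^2/2 - c - 2*exp(-7*c)/49


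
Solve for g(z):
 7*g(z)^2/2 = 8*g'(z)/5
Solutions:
 g(z) = -16/(C1 + 35*z)


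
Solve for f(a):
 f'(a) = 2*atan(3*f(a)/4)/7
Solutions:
 Integral(1/atan(3*_y/4), (_y, f(a))) = C1 + 2*a/7


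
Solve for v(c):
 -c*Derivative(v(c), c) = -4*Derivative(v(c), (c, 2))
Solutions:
 v(c) = C1 + C2*erfi(sqrt(2)*c/4)


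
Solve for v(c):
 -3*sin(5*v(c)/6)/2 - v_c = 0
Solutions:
 3*c/2 + 3*log(cos(5*v(c)/6) - 1)/5 - 3*log(cos(5*v(c)/6) + 1)/5 = C1


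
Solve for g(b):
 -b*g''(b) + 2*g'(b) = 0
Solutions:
 g(b) = C1 + C2*b^3


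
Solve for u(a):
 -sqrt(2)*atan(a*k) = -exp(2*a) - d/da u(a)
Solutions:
 u(a) = C1 + sqrt(2)*Piecewise((a*atan(a*k) - log(a^2*k^2 + 1)/(2*k), Ne(k, 0)), (0, True)) - exp(2*a)/2


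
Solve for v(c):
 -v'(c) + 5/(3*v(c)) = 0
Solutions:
 v(c) = -sqrt(C1 + 30*c)/3
 v(c) = sqrt(C1 + 30*c)/3


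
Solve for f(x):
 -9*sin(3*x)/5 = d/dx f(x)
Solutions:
 f(x) = C1 + 3*cos(3*x)/5


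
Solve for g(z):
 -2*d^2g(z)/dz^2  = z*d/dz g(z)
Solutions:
 g(z) = C1 + C2*erf(z/2)


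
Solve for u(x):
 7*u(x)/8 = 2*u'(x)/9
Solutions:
 u(x) = C1*exp(63*x/16)


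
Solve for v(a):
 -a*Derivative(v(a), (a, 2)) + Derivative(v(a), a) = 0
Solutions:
 v(a) = C1 + C2*a^2


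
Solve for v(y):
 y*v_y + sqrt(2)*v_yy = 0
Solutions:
 v(y) = C1 + C2*erf(2^(1/4)*y/2)


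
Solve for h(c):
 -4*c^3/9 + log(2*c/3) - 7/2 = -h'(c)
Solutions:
 h(c) = C1 + c^4/9 - c*log(c) + c*log(3/2) + 9*c/2


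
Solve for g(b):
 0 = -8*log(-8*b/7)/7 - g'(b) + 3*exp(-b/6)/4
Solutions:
 g(b) = C1 - 8*b*log(-b)/7 + 8*b*(-3*log(2) + 1 + log(7))/7 - 9*exp(-b/6)/2


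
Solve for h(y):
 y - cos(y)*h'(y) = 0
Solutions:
 h(y) = C1 + Integral(y/cos(y), y)


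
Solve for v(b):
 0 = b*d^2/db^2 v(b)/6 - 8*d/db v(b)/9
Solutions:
 v(b) = C1 + C2*b^(19/3)


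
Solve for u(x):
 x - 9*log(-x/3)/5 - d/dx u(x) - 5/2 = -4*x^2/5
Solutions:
 u(x) = C1 + 4*x^3/15 + x^2/2 - 9*x*log(-x)/5 + x*(-7 + 18*log(3))/10


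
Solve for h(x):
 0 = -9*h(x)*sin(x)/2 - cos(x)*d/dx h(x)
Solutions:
 h(x) = C1*cos(x)^(9/2)


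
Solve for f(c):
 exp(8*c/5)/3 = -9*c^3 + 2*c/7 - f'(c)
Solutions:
 f(c) = C1 - 9*c^4/4 + c^2/7 - 5*exp(8*c/5)/24


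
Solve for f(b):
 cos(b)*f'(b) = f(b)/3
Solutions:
 f(b) = C1*(sin(b) + 1)^(1/6)/(sin(b) - 1)^(1/6)


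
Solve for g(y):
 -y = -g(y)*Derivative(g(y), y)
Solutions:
 g(y) = -sqrt(C1 + y^2)
 g(y) = sqrt(C1 + y^2)


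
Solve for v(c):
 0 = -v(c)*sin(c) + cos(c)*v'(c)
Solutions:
 v(c) = C1/cos(c)


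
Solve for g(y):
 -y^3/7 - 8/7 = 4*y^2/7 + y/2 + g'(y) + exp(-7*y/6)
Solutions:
 g(y) = C1 - y^4/28 - 4*y^3/21 - y^2/4 - 8*y/7 + 6*exp(-7*y/6)/7


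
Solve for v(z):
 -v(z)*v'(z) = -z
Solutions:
 v(z) = -sqrt(C1 + z^2)
 v(z) = sqrt(C1 + z^2)


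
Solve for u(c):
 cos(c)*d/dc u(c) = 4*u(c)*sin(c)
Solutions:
 u(c) = C1/cos(c)^4


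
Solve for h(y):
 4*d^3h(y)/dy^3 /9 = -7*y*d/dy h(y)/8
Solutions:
 h(y) = C1 + Integral(C2*airyai(-126^(1/3)*y/4) + C3*airybi(-126^(1/3)*y/4), y)


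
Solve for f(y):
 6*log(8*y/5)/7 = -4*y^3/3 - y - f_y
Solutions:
 f(y) = C1 - y^4/3 - y^2/2 - 6*y*log(y)/7 - 18*y*log(2)/7 + 6*y/7 + 6*y*log(5)/7


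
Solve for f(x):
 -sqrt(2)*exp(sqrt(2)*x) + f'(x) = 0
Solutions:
 f(x) = C1 + exp(sqrt(2)*x)


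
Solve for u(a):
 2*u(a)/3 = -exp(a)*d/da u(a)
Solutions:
 u(a) = C1*exp(2*exp(-a)/3)


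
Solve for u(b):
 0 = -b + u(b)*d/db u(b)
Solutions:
 u(b) = -sqrt(C1 + b^2)
 u(b) = sqrt(C1 + b^2)


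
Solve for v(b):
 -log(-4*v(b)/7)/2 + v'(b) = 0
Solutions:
 -2*Integral(1/(log(-_y) - log(7) + 2*log(2)), (_y, v(b))) = C1 - b


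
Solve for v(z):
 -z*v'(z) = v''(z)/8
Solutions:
 v(z) = C1 + C2*erf(2*z)


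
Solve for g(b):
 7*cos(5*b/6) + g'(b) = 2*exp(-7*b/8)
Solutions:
 g(b) = C1 - 42*sin(5*b/6)/5 - 16*exp(-7*b/8)/7


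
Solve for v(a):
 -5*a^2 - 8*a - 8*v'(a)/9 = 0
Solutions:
 v(a) = C1 - 15*a^3/8 - 9*a^2/2


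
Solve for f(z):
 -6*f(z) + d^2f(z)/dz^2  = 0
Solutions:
 f(z) = C1*exp(-sqrt(6)*z) + C2*exp(sqrt(6)*z)


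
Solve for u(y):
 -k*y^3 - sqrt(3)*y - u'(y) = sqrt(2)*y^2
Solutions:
 u(y) = C1 - k*y^4/4 - sqrt(2)*y^3/3 - sqrt(3)*y^2/2


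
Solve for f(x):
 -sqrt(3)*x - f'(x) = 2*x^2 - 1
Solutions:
 f(x) = C1 - 2*x^3/3 - sqrt(3)*x^2/2 + x


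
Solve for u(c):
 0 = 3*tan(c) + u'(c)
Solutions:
 u(c) = C1 + 3*log(cos(c))


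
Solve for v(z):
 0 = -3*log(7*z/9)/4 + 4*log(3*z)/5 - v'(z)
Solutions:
 v(z) = C1 + z*log(z)/20 - 3*z*log(7)/4 - z/20 + 23*z*log(3)/10


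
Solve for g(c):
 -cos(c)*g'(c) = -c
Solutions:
 g(c) = C1 + Integral(c/cos(c), c)


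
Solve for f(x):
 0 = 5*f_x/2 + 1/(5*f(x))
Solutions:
 f(x) = -sqrt(C1 - 4*x)/5
 f(x) = sqrt(C1 - 4*x)/5


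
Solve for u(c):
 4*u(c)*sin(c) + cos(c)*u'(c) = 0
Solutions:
 u(c) = C1*cos(c)^4


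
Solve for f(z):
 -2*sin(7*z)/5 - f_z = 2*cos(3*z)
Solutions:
 f(z) = C1 - 2*sin(3*z)/3 + 2*cos(7*z)/35


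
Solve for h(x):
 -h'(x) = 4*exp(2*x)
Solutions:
 h(x) = C1 - 2*exp(2*x)


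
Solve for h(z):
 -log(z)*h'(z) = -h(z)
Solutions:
 h(z) = C1*exp(li(z))


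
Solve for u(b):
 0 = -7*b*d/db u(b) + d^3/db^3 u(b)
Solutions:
 u(b) = C1 + Integral(C2*airyai(7^(1/3)*b) + C3*airybi(7^(1/3)*b), b)


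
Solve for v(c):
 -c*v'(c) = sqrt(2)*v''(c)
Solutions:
 v(c) = C1 + C2*erf(2^(1/4)*c/2)


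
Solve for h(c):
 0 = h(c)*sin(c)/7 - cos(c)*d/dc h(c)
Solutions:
 h(c) = C1/cos(c)^(1/7)


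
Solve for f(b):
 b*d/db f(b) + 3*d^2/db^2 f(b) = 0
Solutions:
 f(b) = C1 + C2*erf(sqrt(6)*b/6)


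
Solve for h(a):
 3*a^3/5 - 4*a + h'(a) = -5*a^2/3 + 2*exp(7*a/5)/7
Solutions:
 h(a) = C1 - 3*a^4/20 - 5*a^3/9 + 2*a^2 + 10*exp(7*a/5)/49


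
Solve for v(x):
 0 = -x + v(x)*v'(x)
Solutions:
 v(x) = -sqrt(C1 + x^2)
 v(x) = sqrt(C1 + x^2)


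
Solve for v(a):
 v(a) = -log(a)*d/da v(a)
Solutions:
 v(a) = C1*exp(-li(a))


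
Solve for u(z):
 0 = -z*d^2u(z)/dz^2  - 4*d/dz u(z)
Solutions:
 u(z) = C1 + C2/z^3


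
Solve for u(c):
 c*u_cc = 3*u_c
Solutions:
 u(c) = C1 + C2*c^4


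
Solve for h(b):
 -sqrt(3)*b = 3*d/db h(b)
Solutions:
 h(b) = C1 - sqrt(3)*b^2/6


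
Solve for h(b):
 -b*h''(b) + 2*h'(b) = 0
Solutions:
 h(b) = C1 + C2*b^3


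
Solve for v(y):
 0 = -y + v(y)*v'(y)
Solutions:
 v(y) = -sqrt(C1 + y^2)
 v(y) = sqrt(C1 + y^2)


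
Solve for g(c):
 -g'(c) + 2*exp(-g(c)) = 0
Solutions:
 g(c) = log(C1 + 2*c)


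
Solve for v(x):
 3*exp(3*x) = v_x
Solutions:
 v(x) = C1 + exp(3*x)


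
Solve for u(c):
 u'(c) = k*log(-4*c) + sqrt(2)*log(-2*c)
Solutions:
 u(c) = C1 + c*(k + sqrt(2))*log(-c) + c*(-k + 2*k*log(2) - sqrt(2) + sqrt(2)*log(2))


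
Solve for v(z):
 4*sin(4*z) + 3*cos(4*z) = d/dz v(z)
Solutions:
 v(z) = C1 + 3*sin(4*z)/4 - cos(4*z)


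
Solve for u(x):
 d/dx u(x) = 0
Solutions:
 u(x) = C1


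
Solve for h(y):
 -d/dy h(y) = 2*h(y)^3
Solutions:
 h(y) = -sqrt(2)*sqrt(-1/(C1 - 2*y))/2
 h(y) = sqrt(2)*sqrt(-1/(C1 - 2*y))/2


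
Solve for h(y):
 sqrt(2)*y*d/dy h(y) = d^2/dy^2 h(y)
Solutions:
 h(y) = C1 + C2*erfi(2^(3/4)*y/2)


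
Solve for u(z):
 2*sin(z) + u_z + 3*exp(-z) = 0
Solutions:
 u(z) = C1 + 2*cos(z) + 3*exp(-z)


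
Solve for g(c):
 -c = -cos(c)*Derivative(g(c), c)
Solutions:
 g(c) = C1 + Integral(c/cos(c), c)


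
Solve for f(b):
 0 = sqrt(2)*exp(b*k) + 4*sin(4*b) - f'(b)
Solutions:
 f(b) = C1 - cos(4*b) + sqrt(2)*exp(b*k)/k


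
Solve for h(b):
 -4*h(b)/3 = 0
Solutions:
 h(b) = 0


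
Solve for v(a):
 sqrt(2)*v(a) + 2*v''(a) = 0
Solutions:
 v(a) = C1*sin(2^(3/4)*a/2) + C2*cos(2^(3/4)*a/2)


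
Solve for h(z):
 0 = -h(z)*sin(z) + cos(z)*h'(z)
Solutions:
 h(z) = C1/cos(z)


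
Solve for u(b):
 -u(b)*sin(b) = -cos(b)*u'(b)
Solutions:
 u(b) = C1/cos(b)


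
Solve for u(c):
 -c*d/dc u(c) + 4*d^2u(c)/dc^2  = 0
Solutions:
 u(c) = C1 + C2*erfi(sqrt(2)*c/4)


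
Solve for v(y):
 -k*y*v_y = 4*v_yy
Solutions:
 v(y) = Piecewise((-sqrt(2)*sqrt(pi)*C1*erf(sqrt(2)*sqrt(k)*y/4)/sqrt(k) - C2, (k > 0) | (k < 0)), (-C1*y - C2, True))


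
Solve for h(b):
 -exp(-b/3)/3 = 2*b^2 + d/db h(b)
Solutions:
 h(b) = C1 - 2*b^3/3 + exp(-b/3)


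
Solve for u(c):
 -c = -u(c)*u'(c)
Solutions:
 u(c) = -sqrt(C1 + c^2)
 u(c) = sqrt(C1 + c^2)


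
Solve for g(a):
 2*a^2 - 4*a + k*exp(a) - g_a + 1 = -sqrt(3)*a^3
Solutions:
 g(a) = C1 + sqrt(3)*a^4/4 + 2*a^3/3 - 2*a^2 + a + k*exp(a)


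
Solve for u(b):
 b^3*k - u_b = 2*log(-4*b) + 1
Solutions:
 u(b) = C1 + b^4*k/4 - 2*b*log(-b) + b*(1 - 4*log(2))


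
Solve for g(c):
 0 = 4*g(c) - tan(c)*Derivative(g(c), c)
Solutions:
 g(c) = C1*sin(c)^4


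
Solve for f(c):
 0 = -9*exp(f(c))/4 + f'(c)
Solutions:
 f(c) = log(-1/(C1 + 9*c)) + 2*log(2)


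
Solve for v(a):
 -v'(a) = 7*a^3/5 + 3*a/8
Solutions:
 v(a) = C1 - 7*a^4/20 - 3*a^2/16


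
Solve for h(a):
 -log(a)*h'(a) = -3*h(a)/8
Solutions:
 h(a) = C1*exp(3*li(a)/8)


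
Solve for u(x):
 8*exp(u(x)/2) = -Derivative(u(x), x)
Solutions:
 u(x) = 2*log(1/(C1 + 8*x)) + 2*log(2)


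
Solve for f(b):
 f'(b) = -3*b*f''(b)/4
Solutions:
 f(b) = C1 + C2/b^(1/3)


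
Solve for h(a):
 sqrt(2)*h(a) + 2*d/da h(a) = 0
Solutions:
 h(a) = C1*exp(-sqrt(2)*a/2)


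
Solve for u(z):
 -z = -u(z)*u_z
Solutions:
 u(z) = -sqrt(C1 + z^2)
 u(z) = sqrt(C1 + z^2)


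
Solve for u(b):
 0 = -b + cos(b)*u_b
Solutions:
 u(b) = C1 + Integral(b/cos(b), b)


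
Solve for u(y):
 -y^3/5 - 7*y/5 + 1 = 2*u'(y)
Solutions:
 u(y) = C1 - y^4/40 - 7*y^2/20 + y/2


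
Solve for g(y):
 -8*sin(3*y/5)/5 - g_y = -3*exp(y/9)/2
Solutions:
 g(y) = C1 + 27*exp(y/9)/2 + 8*cos(3*y/5)/3


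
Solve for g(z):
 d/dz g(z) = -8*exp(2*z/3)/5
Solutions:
 g(z) = C1 - 12*exp(2*z/3)/5


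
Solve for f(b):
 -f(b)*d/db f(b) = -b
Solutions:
 f(b) = -sqrt(C1 + b^2)
 f(b) = sqrt(C1 + b^2)


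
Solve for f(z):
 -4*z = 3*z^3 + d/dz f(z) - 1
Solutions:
 f(z) = C1 - 3*z^4/4 - 2*z^2 + z


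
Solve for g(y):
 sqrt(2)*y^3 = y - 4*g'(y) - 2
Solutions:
 g(y) = C1 - sqrt(2)*y^4/16 + y^2/8 - y/2


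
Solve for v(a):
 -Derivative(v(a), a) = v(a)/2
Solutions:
 v(a) = C1*exp(-a/2)


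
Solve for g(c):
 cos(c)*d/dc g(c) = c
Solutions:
 g(c) = C1 + Integral(c/cos(c), c)


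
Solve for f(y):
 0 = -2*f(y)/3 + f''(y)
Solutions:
 f(y) = C1*exp(-sqrt(6)*y/3) + C2*exp(sqrt(6)*y/3)


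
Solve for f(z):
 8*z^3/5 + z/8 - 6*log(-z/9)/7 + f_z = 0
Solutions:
 f(z) = C1 - 2*z^4/5 - z^2/16 + 6*z*log(-z)/7 + 6*z*(-2*log(3) - 1)/7


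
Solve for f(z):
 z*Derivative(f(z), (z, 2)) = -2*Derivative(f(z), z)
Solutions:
 f(z) = C1 + C2/z


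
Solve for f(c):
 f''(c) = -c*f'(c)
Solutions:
 f(c) = C1 + C2*erf(sqrt(2)*c/2)


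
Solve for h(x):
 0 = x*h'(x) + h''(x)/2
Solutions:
 h(x) = C1 + C2*erf(x)


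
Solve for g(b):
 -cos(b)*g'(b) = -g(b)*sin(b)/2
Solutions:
 g(b) = C1/sqrt(cos(b))


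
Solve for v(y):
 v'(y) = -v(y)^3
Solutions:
 v(y) = -sqrt(2)*sqrt(-1/(C1 - y))/2
 v(y) = sqrt(2)*sqrt(-1/(C1 - y))/2


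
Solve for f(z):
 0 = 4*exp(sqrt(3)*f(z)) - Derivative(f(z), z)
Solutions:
 f(z) = sqrt(3)*(2*log(-1/(C1 + 4*z)) - log(3))/6


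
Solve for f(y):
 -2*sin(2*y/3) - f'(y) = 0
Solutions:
 f(y) = C1 + 3*cos(2*y/3)


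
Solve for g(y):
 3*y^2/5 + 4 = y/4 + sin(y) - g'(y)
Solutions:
 g(y) = C1 - y^3/5 + y^2/8 - 4*y - cos(y)


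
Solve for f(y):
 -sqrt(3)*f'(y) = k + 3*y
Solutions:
 f(y) = C1 - sqrt(3)*k*y/3 - sqrt(3)*y^2/2


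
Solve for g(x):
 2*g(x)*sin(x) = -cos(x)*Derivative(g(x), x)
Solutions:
 g(x) = C1*cos(x)^2


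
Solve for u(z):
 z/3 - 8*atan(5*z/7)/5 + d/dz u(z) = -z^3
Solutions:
 u(z) = C1 - z^4/4 - z^2/6 + 8*z*atan(5*z/7)/5 - 28*log(25*z^2 + 49)/25


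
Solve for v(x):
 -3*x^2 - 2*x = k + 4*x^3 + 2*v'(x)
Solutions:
 v(x) = C1 - k*x/2 - x^4/2 - x^3/2 - x^2/2


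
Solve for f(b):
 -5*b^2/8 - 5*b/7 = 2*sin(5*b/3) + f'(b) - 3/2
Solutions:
 f(b) = C1 - 5*b^3/24 - 5*b^2/14 + 3*b/2 + 6*cos(5*b/3)/5


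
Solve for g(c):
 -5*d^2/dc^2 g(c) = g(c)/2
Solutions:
 g(c) = C1*sin(sqrt(10)*c/10) + C2*cos(sqrt(10)*c/10)


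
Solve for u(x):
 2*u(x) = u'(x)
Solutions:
 u(x) = C1*exp(2*x)


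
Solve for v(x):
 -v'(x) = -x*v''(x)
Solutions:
 v(x) = C1 + C2*x^2


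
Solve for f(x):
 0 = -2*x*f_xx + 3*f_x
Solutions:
 f(x) = C1 + C2*x^(5/2)


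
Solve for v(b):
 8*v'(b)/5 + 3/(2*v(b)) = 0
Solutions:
 v(b) = -sqrt(C1 - 30*b)/4
 v(b) = sqrt(C1 - 30*b)/4


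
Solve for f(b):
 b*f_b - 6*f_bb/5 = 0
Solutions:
 f(b) = C1 + C2*erfi(sqrt(15)*b/6)


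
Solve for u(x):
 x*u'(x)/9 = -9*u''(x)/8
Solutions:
 u(x) = C1 + C2*erf(2*x/9)


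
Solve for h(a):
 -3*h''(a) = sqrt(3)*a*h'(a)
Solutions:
 h(a) = C1 + C2*erf(sqrt(2)*3^(3/4)*a/6)


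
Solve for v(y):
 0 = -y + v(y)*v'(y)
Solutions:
 v(y) = -sqrt(C1 + y^2)
 v(y) = sqrt(C1 + y^2)


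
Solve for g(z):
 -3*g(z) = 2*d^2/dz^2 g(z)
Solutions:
 g(z) = C1*sin(sqrt(6)*z/2) + C2*cos(sqrt(6)*z/2)


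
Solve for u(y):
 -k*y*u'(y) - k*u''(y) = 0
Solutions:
 u(y) = C1 + C2*erf(sqrt(2)*y/2)


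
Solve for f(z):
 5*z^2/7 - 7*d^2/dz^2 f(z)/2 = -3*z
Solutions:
 f(z) = C1 + C2*z + 5*z^4/294 + z^3/7


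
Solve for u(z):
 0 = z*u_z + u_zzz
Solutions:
 u(z) = C1 + Integral(C2*airyai(-z) + C3*airybi(-z), z)


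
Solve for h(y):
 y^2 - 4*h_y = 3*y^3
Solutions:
 h(y) = C1 - 3*y^4/16 + y^3/12


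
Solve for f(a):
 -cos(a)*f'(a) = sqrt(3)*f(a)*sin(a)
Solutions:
 f(a) = C1*cos(a)^(sqrt(3))


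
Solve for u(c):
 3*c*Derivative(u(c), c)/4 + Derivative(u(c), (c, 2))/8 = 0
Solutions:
 u(c) = C1 + C2*erf(sqrt(3)*c)


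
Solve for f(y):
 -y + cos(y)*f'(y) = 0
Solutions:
 f(y) = C1 + Integral(y/cos(y), y)


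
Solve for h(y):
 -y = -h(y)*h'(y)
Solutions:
 h(y) = -sqrt(C1 + y^2)
 h(y) = sqrt(C1 + y^2)


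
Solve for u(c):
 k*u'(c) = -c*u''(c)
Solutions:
 u(c) = C1 + c^(1 - re(k))*(C2*sin(log(c)*Abs(im(k))) + C3*cos(log(c)*im(k)))


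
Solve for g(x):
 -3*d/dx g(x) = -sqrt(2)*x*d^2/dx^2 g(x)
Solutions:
 g(x) = C1 + C2*x^(1 + 3*sqrt(2)/2)


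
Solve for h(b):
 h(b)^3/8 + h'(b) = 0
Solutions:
 h(b) = -2*sqrt(-1/(C1 - b))
 h(b) = 2*sqrt(-1/(C1 - b))


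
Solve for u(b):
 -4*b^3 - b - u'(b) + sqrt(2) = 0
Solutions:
 u(b) = C1 - b^4 - b^2/2 + sqrt(2)*b


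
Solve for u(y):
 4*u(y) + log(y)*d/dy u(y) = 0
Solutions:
 u(y) = C1*exp(-4*li(y))


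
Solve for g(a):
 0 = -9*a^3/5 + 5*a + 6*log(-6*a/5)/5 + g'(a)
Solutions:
 g(a) = C1 + 9*a^4/20 - 5*a^2/2 - 6*a*log(-a)/5 + 6*a*(-log(6) + 1 + log(5))/5


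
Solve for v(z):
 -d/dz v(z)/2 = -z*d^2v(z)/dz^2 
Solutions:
 v(z) = C1 + C2*z^(3/2)


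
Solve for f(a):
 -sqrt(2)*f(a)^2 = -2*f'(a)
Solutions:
 f(a) = -2/(C1 + sqrt(2)*a)


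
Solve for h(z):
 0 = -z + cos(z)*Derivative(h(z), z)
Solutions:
 h(z) = C1 + Integral(z/cos(z), z)


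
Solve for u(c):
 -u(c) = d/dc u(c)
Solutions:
 u(c) = C1*exp(-c)


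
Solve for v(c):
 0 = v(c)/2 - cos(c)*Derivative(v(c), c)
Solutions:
 v(c) = C1*(sin(c) + 1)^(1/4)/(sin(c) - 1)^(1/4)


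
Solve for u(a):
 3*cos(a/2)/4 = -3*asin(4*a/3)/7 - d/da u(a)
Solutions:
 u(a) = C1 - 3*a*asin(4*a/3)/7 - 3*sqrt(9 - 16*a^2)/28 - 3*sin(a/2)/2


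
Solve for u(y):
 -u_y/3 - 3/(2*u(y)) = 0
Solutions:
 u(y) = -sqrt(C1 - 9*y)
 u(y) = sqrt(C1 - 9*y)


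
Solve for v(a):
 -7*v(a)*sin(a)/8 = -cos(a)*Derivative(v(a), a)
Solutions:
 v(a) = C1/cos(a)^(7/8)


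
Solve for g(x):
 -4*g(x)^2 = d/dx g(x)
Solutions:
 g(x) = 1/(C1 + 4*x)


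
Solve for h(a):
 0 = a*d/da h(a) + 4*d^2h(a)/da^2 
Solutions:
 h(a) = C1 + C2*erf(sqrt(2)*a/4)


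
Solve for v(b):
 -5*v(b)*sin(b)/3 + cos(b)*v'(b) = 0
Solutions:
 v(b) = C1/cos(b)^(5/3)


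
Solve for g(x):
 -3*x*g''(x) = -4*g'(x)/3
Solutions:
 g(x) = C1 + C2*x^(13/9)


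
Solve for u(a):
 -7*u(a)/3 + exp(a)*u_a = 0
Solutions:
 u(a) = C1*exp(-7*exp(-a)/3)


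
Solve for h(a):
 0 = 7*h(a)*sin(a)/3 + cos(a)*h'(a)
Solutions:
 h(a) = C1*cos(a)^(7/3)


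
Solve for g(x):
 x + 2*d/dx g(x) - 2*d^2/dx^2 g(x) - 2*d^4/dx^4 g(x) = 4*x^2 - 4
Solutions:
 g(x) = C1 + C2*exp(-x*(-2*18^(1/3)/(9 + sqrt(93))^(1/3) + 12^(1/3)*(9 + sqrt(93))^(1/3))/12)*sin(2^(1/3)*3^(1/6)*x*(6/(9 + sqrt(93))^(1/3) + 2^(1/3)*3^(2/3)*(9 + sqrt(93))^(1/3))/12) + C3*exp(-x*(-2*18^(1/3)/(9 + sqrt(93))^(1/3) + 12^(1/3)*(9 + sqrt(93))^(1/3))/12)*cos(2^(1/3)*3^(1/6)*x*(6/(9 + sqrt(93))^(1/3) + 2^(1/3)*3^(2/3)*(9 + sqrt(93))^(1/3))/12) + C4*exp(x*(-2*18^(1/3)/(9 + sqrt(93))^(1/3) + 12^(1/3)*(9 + sqrt(93))^(1/3))/6) + 2*x^3/3 + 7*x^2/4 + 3*x/2


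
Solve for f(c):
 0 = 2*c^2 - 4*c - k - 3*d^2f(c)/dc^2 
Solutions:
 f(c) = C1 + C2*c + c^4/18 - 2*c^3/9 - c^2*k/6


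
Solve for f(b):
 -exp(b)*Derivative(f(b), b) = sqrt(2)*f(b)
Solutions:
 f(b) = C1*exp(sqrt(2)*exp(-b))


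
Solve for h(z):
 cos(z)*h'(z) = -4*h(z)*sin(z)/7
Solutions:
 h(z) = C1*cos(z)^(4/7)


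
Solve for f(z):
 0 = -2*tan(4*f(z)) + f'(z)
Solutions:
 f(z) = -asin(C1*exp(8*z))/4 + pi/4
 f(z) = asin(C1*exp(8*z))/4


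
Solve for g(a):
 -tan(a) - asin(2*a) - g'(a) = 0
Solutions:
 g(a) = C1 - a*asin(2*a) - sqrt(1 - 4*a^2)/2 + log(cos(a))


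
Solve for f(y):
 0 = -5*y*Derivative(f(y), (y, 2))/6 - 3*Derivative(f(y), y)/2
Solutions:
 f(y) = C1 + C2/y^(4/5)


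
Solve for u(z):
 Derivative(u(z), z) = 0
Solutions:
 u(z) = C1


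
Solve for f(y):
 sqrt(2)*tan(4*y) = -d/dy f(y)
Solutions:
 f(y) = C1 + sqrt(2)*log(cos(4*y))/4
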